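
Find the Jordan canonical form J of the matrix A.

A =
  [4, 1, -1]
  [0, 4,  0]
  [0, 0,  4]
J_2(4) ⊕ J_1(4)

The characteristic polynomial is
  det(x·I − A) = x^3 - 12*x^2 + 48*x - 64 = (x - 4)^3

Eigenvalues and multiplicities (the geometric multiplicity of λ is n − rank(A − λI), which equals the number of Jordan blocks for λ):
  λ = 4: algebraic multiplicity = 3, geometric multiplicity = 2

Determining the block sizes for each eigenvalue:
  λ = 4: 2 blocks summing to 3 forces exactly one block of size 2 and the rest size 1 → block sizes [2, 1]

Assembling the blocks gives a Jordan form
J =
  [4, 1, 0]
  [0, 4, 0]
  [0, 0, 4]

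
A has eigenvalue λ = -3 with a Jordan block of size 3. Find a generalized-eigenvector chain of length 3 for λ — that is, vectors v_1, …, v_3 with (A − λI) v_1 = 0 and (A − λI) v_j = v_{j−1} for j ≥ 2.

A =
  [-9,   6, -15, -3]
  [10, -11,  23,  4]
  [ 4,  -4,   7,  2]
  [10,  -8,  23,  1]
A Jordan chain for λ = -3 of length 3:
v_1 = (6, -8, -4, -8)ᵀ
v_2 = (-6, 10, 4, 10)ᵀ
v_3 = (1, 0, 0, 0)ᵀ

Let N = A − (-3)·I. We want v_3 with N^3 v_3 = 0 but N^2 v_3 ≠ 0; then v_{j-1} := N · v_j for j = 3, …, 2.

Pick v_3 = (1, 0, 0, 0)ᵀ.
Then v_2 = N · v_3 = (-6, 10, 4, 10)ᵀ.
Then v_1 = N · v_2 = (6, -8, -4, -8)ᵀ.

Sanity check: (A − (-3)·I) v_1 = (0, 0, 0, 0)ᵀ = 0. ✓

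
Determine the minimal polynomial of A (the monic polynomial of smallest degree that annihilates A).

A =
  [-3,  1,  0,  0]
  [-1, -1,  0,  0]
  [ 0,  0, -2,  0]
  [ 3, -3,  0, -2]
x^2 + 4*x + 4

The characteristic polynomial is χ_A(x) = (x + 2)^4, so the eigenvalues are known. The minimal polynomial is
  m_A(x) = Π_λ (x − λ)^{k_λ}
where k_λ is the size of the *largest* Jordan block for λ (equivalently, the smallest k with (A − λI)^k v = 0 for every generalised eigenvector v of λ).

  λ = -2: largest Jordan block has size 2, contributing (x + 2)^2

So m_A(x) = (x + 2)^2 = x^2 + 4*x + 4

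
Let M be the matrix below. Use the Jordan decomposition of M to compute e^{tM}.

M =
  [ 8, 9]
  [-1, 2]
e^{tM} =
  [3*t*exp(5*t) + exp(5*t), 9*t*exp(5*t)]
  [-t*exp(5*t), -3*t*exp(5*t) + exp(5*t)]

Strategy: write M = P · J · P⁻¹ where J is a Jordan canonical form, so e^{tM} = P · e^{tJ} · P⁻¹, and e^{tJ} can be computed block-by-block.

M has Jordan form
J =
  [5, 1]
  [0, 5]
(up to reordering of blocks).

Per-block formulas:
  For a 2×2 Jordan block J_2(5): exp(t · J_2(5)) = e^(5t)·(I + t·N), where N is the 2×2 nilpotent shift.

After assembling e^{tJ} and conjugating by P, we get:

e^{tM} =
  [3*t*exp(5*t) + exp(5*t), 9*t*exp(5*t)]
  [-t*exp(5*t), -3*t*exp(5*t) + exp(5*t)]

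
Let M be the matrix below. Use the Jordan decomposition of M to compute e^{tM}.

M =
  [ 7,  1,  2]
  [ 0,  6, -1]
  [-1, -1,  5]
e^{tM} =
  [-t^2*exp(6*t)/2 + t*exp(6*t) + exp(6*t), -t^2*exp(6*t)/2 + t*exp(6*t), -t^2*exp(6*t)/2 + 2*t*exp(6*t)]
  [t^2*exp(6*t)/2, t^2*exp(6*t)/2 + exp(6*t), t^2*exp(6*t)/2 - t*exp(6*t)]
  [-t*exp(6*t), -t*exp(6*t), -t*exp(6*t) + exp(6*t)]

Strategy: write M = P · J · P⁻¹ where J is a Jordan canonical form, so e^{tM} = P · e^{tJ} · P⁻¹, and e^{tJ} can be computed block-by-block.

M has Jordan form
J =
  [6, 1, 0]
  [0, 6, 1]
  [0, 0, 6]
(up to reordering of blocks).

Per-block formulas:
  For a 3×3 Jordan block J_3(6): exp(t · J_3(6)) = e^(6t)·(I + t·N + (t^2/2)·N^2), where N is the 3×3 nilpotent shift.

After assembling e^{tJ} and conjugating by P, we get:

e^{tM} =
  [-t^2*exp(6*t)/2 + t*exp(6*t) + exp(6*t), -t^2*exp(6*t)/2 + t*exp(6*t), -t^2*exp(6*t)/2 + 2*t*exp(6*t)]
  [t^2*exp(6*t)/2, t^2*exp(6*t)/2 + exp(6*t), t^2*exp(6*t)/2 - t*exp(6*t)]
  [-t*exp(6*t), -t*exp(6*t), -t*exp(6*t) + exp(6*t)]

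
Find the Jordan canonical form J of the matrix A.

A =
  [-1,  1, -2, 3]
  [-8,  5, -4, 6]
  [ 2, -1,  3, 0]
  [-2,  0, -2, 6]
J_2(3) ⊕ J_1(3) ⊕ J_1(4)

The characteristic polynomial is
  det(x·I − A) = x^4 - 13*x^3 + 63*x^2 - 135*x + 108 = (x - 4)*(x - 3)^3

Eigenvalues and multiplicities (the geometric multiplicity of λ is n − rank(A − λI), which equals the number of Jordan blocks for λ):
  λ = 3: algebraic multiplicity = 3, geometric multiplicity = 2
  λ = 4: algebraic multiplicity = 1, geometric multiplicity = 1

Determining the block sizes for each eigenvalue:
  λ = 3: 2 blocks summing to 3 forces exactly one block of size 2 and the rest size 1 → block sizes [2, 1]
  λ = 4: one block (gm = 1), so the single block has size am = 1 → block sizes [1]

Assembling the blocks gives a Jordan form
J =
  [3, 1, 0, 0]
  [0, 3, 0, 0]
  [0, 0, 3, 0]
  [0, 0, 0, 4]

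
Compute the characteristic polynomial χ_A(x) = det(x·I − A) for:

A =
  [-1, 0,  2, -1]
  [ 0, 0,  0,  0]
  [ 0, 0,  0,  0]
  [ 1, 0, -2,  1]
x^4

Expanding det(x·I − A) (e.g. by cofactor expansion or by noting that A is similar to its Jordan form J, which has the same characteristic polynomial as A) gives
  χ_A(x) = x^4
which factors as x^4. The eigenvalues (with algebraic multiplicities) are λ = 0 with multiplicity 4.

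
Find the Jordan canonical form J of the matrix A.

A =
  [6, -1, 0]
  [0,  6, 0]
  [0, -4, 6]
J_2(6) ⊕ J_1(6)

The characteristic polynomial is
  det(x·I − A) = x^3 - 18*x^2 + 108*x - 216 = (x - 6)^3

Eigenvalues and multiplicities (the geometric multiplicity of λ is n − rank(A − λI), which equals the number of Jordan blocks for λ):
  λ = 6: algebraic multiplicity = 3, geometric multiplicity = 2

Determining the block sizes for each eigenvalue:
  λ = 6: 2 blocks summing to 3 forces exactly one block of size 2 and the rest size 1 → block sizes [2, 1]

Assembling the blocks gives a Jordan form
J =
  [6, 1, 0]
  [0, 6, 0]
  [0, 0, 6]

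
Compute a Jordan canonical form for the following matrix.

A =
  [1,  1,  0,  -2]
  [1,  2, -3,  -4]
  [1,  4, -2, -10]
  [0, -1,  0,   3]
J_3(1) ⊕ J_1(1)

The characteristic polynomial is
  det(x·I − A) = x^4 - 4*x^3 + 6*x^2 - 4*x + 1 = (x - 1)^4

Eigenvalues and multiplicities (the geometric multiplicity of λ is n − rank(A − λI), which equals the number of Jordan blocks for λ):
  λ = 1: algebraic multiplicity = 4, geometric multiplicity = 2

Determining the block sizes for each eigenvalue:
  λ = 1: with am = 4 and gm = 2, the partition is not yet determined (e.g. several partitions of 4 into 2 parts exist). Let N = A − (1)·I. Computing rank(N^1) = 2, rank(N^2) = 1, rank(N^3) = 0; the number of blocks of size ≥ j is rank(N^{j−1}) − rank(N^j), giving [2, 1, 1]. So we have 1 block(s) of size 3, 1 block(s) of size 1 → block sizes [3, 1]

Assembling the blocks gives a Jordan form
J =
  [1, 1, 0, 0]
  [0, 1, 1, 0]
  [0, 0, 1, 0]
  [0, 0, 0, 1]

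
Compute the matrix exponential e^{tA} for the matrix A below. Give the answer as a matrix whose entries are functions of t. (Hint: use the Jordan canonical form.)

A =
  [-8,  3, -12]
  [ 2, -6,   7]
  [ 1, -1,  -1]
e^{tA} =
  [3*t^2*exp(-5*t)/2 - 3*t*exp(-5*t) + exp(-5*t), 3*t*exp(-5*t), 9*t^2*exp(-5*t)/2 - 12*t*exp(-5*t)]
  [-t^2*exp(-5*t)/2 + 2*t*exp(-5*t), -t*exp(-5*t) + exp(-5*t), -3*t^2*exp(-5*t)/2 + 7*t*exp(-5*t)]
  [-t^2*exp(-5*t)/2 + t*exp(-5*t), -t*exp(-5*t), -3*t^2*exp(-5*t)/2 + 4*t*exp(-5*t) + exp(-5*t)]

Strategy: write A = P · J · P⁻¹ where J is a Jordan canonical form, so e^{tA} = P · e^{tJ} · P⁻¹, and e^{tJ} can be computed block-by-block.

A has Jordan form
J =
  [-5,  1,  0]
  [ 0, -5,  1]
  [ 0,  0, -5]
(up to reordering of blocks).

Per-block formulas:
  For a 3×3 Jordan block J_3(-5): exp(t · J_3(-5)) = e^(-5t)·(I + t·N + (t^2/2)·N^2), where N is the 3×3 nilpotent shift.

After assembling e^{tJ} and conjugating by P, we get:

e^{tA} =
  [3*t^2*exp(-5*t)/2 - 3*t*exp(-5*t) + exp(-5*t), 3*t*exp(-5*t), 9*t^2*exp(-5*t)/2 - 12*t*exp(-5*t)]
  [-t^2*exp(-5*t)/2 + 2*t*exp(-5*t), -t*exp(-5*t) + exp(-5*t), -3*t^2*exp(-5*t)/2 + 7*t*exp(-5*t)]
  [-t^2*exp(-5*t)/2 + t*exp(-5*t), -t*exp(-5*t), -3*t^2*exp(-5*t)/2 + 4*t*exp(-5*t) + exp(-5*t)]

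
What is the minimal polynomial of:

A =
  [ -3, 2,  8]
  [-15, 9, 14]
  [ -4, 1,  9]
x^3 - 15*x^2 + 75*x - 125

The characteristic polynomial is χ_A(x) = (x - 5)^3, so the eigenvalues are known. The minimal polynomial is
  m_A(x) = Π_λ (x − λ)^{k_λ}
where k_λ is the size of the *largest* Jordan block for λ (equivalently, the smallest k with (A − λI)^k v = 0 for every generalised eigenvector v of λ).

  λ = 5: largest Jordan block has size 3, contributing (x − 5)^3

So m_A(x) = (x - 5)^3 = x^3 - 15*x^2 + 75*x - 125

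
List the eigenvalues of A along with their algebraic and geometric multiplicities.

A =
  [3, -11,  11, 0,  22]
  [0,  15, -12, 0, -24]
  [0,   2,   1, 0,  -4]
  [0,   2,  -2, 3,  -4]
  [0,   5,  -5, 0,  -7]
λ = 3: alg = 5, geom = 4

Step 1 — factor the characteristic polynomial to read off the algebraic multiplicities:
  χ_A(x) = (x - 3)^5

Step 2 — compute geometric multiplicities via the rank-nullity identity g(λ) = n − rank(A − λI):
  rank(A − (3)·I) = 1, so dim ker(A − (3)·I) = n − 1 = 4

Summary:
  λ = 3: algebraic multiplicity = 5, geometric multiplicity = 4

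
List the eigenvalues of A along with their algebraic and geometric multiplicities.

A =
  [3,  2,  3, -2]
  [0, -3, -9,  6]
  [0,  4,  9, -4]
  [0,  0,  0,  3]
λ = 3: alg = 4, geom = 3

Step 1 — factor the characteristic polynomial to read off the algebraic multiplicities:
  χ_A(x) = (x - 3)^4

Step 2 — compute geometric multiplicities via the rank-nullity identity g(λ) = n − rank(A − λI):
  rank(A − (3)·I) = 1, so dim ker(A − (3)·I) = n − 1 = 3

Summary:
  λ = 3: algebraic multiplicity = 4, geometric multiplicity = 3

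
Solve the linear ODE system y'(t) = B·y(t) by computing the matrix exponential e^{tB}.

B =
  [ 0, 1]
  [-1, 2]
e^{tB} =
  [-t*exp(t) + exp(t), t*exp(t)]
  [-t*exp(t), t*exp(t) + exp(t)]

Strategy: write B = P · J · P⁻¹ where J is a Jordan canonical form, so e^{tB} = P · e^{tJ} · P⁻¹, and e^{tJ} can be computed block-by-block.

B has Jordan form
J =
  [1, 1]
  [0, 1]
(up to reordering of blocks).

Per-block formulas:
  For a 2×2 Jordan block J_2(1): exp(t · J_2(1)) = e^(1t)·(I + t·N), where N is the 2×2 nilpotent shift.

After assembling e^{tJ} and conjugating by P, we get:

e^{tB} =
  [-t*exp(t) + exp(t), t*exp(t)]
  [-t*exp(t), t*exp(t) + exp(t)]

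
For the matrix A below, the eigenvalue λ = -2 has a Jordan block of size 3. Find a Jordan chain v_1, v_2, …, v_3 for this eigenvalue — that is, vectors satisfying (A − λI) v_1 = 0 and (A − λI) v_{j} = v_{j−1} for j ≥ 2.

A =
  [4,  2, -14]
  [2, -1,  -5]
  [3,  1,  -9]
A Jordan chain for λ = -2 of length 3:
v_1 = (-2, -1, -1)ᵀ
v_2 = (6, 2, 3)ᵀ
v_3 = (1, 0, 0)ᵀ

Let N = A − (-2)·I. We want v_3 with N^3 v_3 = 0 but N^2 v_3 ≠ 0; then v_{j-1} := N · v_j for j = 3, …, 2.

Pick v_3 = (1, 0, 0)ᵀ.
Then v_2 = N · v_3 = (6, 2, 3)ᵀ.
Then v_1 = N · v_2 = (-2, -1, -1)ᵀ.

Sanity check: (A − (-2)·I) v_1 = (0, 0, 0)ᵀ = 0. ✓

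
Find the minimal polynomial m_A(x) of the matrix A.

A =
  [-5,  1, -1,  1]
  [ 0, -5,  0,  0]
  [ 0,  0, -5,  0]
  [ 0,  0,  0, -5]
x^2 + 10*x + 25

The characteristic polynomial is χ_A(x) = (x + 5)^4, so the eigenvalues are known. The minimal polynomial is
  m_A(x) = Π_λ (x − λ)^{k_λ}
where k_λ is the size of the *largest* Jordan block for λ (equivalently, the smallest k with (A − λI)^k v = 0 for every generalised eigenvector v of λ).

  λ = -5: largest Jordan block has size 2, contributing (x + 5)^2

So m_A(x) = (x + 5)^2 = x^2 + 10*x + 25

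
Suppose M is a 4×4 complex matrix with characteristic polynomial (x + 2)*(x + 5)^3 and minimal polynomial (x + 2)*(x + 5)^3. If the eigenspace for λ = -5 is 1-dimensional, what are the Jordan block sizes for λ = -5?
Block sizes for λ = -5: [3]

Step 1 — from the characteristic polynomial, algebraic multiplicity of λ = -5 is 3. From dim ker(M − (-5)·I) = 1, there are exactly 1 Jordan blocks for λ = -5.
Step 2 — from the minimal polynomial, the factor (x + 5)^3 tells us the largest block for λ = -5 has size 3.
Step 3 — with total size 3, 1 blocks, and largest block 3, the block sizes (in nonincreasing order) are [3].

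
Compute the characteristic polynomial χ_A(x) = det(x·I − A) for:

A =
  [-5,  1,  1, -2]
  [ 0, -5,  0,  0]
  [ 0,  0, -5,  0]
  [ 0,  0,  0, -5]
x^4 + 20*x^3 + 150*x^2 + 500*x + 625

Expanding det(x·I − A) (e.g. by cofactor expansion or by noting that A is similar to its Jordan form J, which has the same characteristic polynomial as A) gives
  χ_A(x) = x^4 + 20*x^3 + 150*x^2 + 500*x + 625
which factors as (x + 5)^4. The eigenvalues (with algebraic multiplicities) are λ = -5 with multiplicity 4.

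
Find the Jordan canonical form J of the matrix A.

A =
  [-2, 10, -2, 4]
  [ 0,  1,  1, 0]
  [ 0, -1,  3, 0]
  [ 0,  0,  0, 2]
J_1(-2) ⊕ J_2(2) ⊕ J_1(2)

The characteristic polynomial is
  det(x·I − A) = x^4 - 4*x^3 + 16*x - 16 = (x - 2)^3*(x + 2)

Eigenvalues and multiplicities (the geometric multiplicity of λ is n − rank(A − λI), which equals the number of Jordan blocks for λ):
  λ = -2: algebraic multiplicity = 1, geometric multiplicity = 1
  λ = 2: algebraic multiplicity = 3, geometric multiplicity = 2

Determining the block sizes for each eigenvalue:
  λ = -2: one block (gm = 1), so the single block has size am = 1 → block sizes [1]
  λ = 2: 2 blocks summing to 3 forces exactly one block of size 2 and the rest size 1 → block sizes [2, 1]

Assembling the blocks gives a Jordan form
J =
  [-2, 0, 0, 0]
  [ 0, 2, 1, 0]
  [ 0, 0, 2, 0]
  [ 0, 0, 0, 2]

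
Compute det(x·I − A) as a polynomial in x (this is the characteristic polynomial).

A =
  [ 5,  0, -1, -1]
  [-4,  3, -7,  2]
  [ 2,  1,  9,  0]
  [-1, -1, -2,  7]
x^4 - 24*x^3 + 216*x^2 - 864*x + 1296

Expanding det(x·I − A) (e.g. by cofactor expansion or by noting that A is similar to its Jordan form J, which has the same characteristic polynomial as A) gives
  χ_A(x) = x^4 - 24*x^3 + 216*x^2 - 864*x + 1296
which factors as (x - 6)^4. The eigenvalues (with algebraic multiplicities) are λ = 6 with multiplicity 4.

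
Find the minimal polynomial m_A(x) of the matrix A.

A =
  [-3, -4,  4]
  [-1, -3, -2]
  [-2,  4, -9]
x^2 + 10*x + 25

The characteristic polynomial is χ_A(x) = (x + 5)^3, so the eigenvalues are known. The minimal polynomial is
  m_A(x) = Π_λ (x − λ)^{k_λ}
where k_λ is the size of the *largest* Jordan block for λ (equivalently, the smallest k with (A − λI)^k v = 0 for every generalised eigenvector v of λ).

  λ = -5: largest Jordan block has size 2, contributing (x + 5)^2

So m_A(x) = (x + 5)^2 = x^2 + 10*x + 25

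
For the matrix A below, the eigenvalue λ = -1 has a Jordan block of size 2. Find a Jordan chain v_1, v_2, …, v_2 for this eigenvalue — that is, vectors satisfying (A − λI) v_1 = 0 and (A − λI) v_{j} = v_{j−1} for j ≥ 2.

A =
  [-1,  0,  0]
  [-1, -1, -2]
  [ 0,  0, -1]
A Jordan chain for λ = -1 of length 2:
v_1 = (0, -1, 0)ᵀ
v_2 = (1, 0, 0)ᵀ

Let N = A − (-1)·I. We want v_2 with N^2 v_2 = 0 but N^1 v_2 ≠ 0; then v_{j-1} := N · v_j for j = 2, …, 2.

Pick v_2 = (1, 0, 0)ᵀ.
Then v_1 = N · v_2 = (0, -1, 0)ᵀ.

Sanity check: (A − (-1)·I) v_1 = (0, 0, 0)ᵀ = 0. ✓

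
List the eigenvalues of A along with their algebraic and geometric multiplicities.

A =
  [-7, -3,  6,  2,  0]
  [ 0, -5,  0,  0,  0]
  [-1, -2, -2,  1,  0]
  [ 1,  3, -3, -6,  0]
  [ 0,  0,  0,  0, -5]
λ = -5: alg = 5, geom = 3

Step 1 — factor the characteristic polynomial to read off the algebraic multiplicities:
  χ_A(x) = (x + 5)^5

Step 2 — compute geometric multiplicities via the rank-nullity identity g(λ) = n − rank(A − λI):
  rank(A − (-5)·I) = 2, so dim ker(A − (-5)·I) = n − 2 = 3

Summary:
  λ = -5: algebraic multiplicity = 5, geometric multiplicity = 3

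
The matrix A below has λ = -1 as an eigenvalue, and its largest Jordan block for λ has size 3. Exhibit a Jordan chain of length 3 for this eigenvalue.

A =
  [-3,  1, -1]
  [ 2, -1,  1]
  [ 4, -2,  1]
A Jordan chain for λ = -1 of length 3:
v_1 = (2, 0, -4)ᵀ
v_2 = (-2, 2, 4)ᵀ
v_3 = (1, 0, 0)ᵀ

Let N = A − (-1)·I. We want v_3 with N^3 v_3 = 0 but N^2 v_3 ≠ 0; then v_{j-1} := N · v_j for j = 3, …, 2.

Pick v_3 = (1, 0, 0)ᵀ.
Then v_2 = N · v_3 = (-2, 2, 4)ᵀ.
Then v_1 = N · v_2 = (2, 0, -4)ᵀ.

Sanity check: (A − (-1)·I) v_1 = (0, 0, 0)ᵀ = 0. ✓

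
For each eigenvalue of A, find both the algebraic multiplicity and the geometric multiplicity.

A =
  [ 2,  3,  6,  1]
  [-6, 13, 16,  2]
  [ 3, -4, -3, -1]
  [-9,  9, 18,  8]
λ = 5: alg = 4, geom = 2

Step 1 — factor the characteristic polynomial to read off the algebraic multiplicities:
  χ_A(x) = (x - 5)^4

Step 2 — compute geometric multiplicities via the rank-nullity identity g(λ) = n − rank(A − λI):
  rank(A − (5)·I) = 2, so dim ker(A − (5)·I) = n − 2 = 2

Summary:
  λ = 5: algebraic multiplicity = 4, geometric multiplicity = 2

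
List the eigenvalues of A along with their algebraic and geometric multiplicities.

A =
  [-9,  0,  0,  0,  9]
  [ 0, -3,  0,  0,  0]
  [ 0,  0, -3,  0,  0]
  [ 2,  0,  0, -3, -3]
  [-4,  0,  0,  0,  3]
λ = -3: alg = 5, geom = 4

Step 1 — factor the characteristic polynomial to read off the algebraic multiplicities:
  χ_A(x) = (x + 3)^5

Step 2 — compute geometric multiplicities via the rank-nullity identity g(λ) = n − rank(A − λI):
  rank(A − (-3)·I) = 1, so dim ker(A − (-3)·I) = n − 1 = 4

Summary:
  λ = -3: algebraic multiplicity = 5, geometric multiplicity = 4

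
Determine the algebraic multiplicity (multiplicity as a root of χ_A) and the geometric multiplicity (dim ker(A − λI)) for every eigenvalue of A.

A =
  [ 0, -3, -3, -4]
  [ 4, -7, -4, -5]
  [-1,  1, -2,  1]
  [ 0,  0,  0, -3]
λ = -3: alg = 4, geom = 2

Step 1 — factor the characteristic polynomial to read off the algebraic multiplicities:
  χ_A(x) = (x + 3)^4

Step 2 — compute geometric multiplicities via the rank-nullity identity g(λ) = n − rank(A − λI):
  rank(A − (-3)·I) = 2, so dim ker(A − (-3)·I) = n − 2 = 2

Summary:
  λ = -3: algebraic multiplicity = 4, geometric multiplicity = 2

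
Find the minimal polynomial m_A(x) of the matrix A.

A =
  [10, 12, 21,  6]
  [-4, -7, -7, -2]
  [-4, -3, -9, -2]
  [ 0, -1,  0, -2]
x^3 + 6*x^2 + 12*x + 8

The characteristic polynomial is χ_A(x) = (x + 2)^4, so the eigenvalues are known. The minimal polynomial is
  m_A(x) = Π_λ (x − λ)^{k_λ}
where k_λ is the size of the *largest* Jordan block for λ (equivalently, the smallest k with (A − λI)^k v = 0 for every generalised eigenvector v of λ).

  λ = -2: largest Jordan block has size 3, contributing (x + 2)^3

So m_A(x) = (x + 2)^3 = x^3 + 6*x^2 + 12*x + 8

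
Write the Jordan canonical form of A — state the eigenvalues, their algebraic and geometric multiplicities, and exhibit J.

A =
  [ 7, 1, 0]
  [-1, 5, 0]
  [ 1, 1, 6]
J_2(6) ⊕ J_1(6)

The characteristic polynomial is
  det(x·I − A) = x^3 - 18*x^2 + 108*x - 216 = (x - 6)^3

Eigenvalues and multiplicities (the geometric multiplicity of λ is n − rank(A − λI), which equals the number of Jordan blocks for λ):
  λ = 6: algebraic multiplicity = 3, geometric multiplicity = 2

Determining the block sizes for each eigenvalue:
  λ = 6: 2 blocks summing to 3 forces exactly one block of size 2 and the rest size 1 → block sizes [2, 1]

Assembling the blocks gives a Jordan form
J =
  [6, 1, 0]
  [0, 6, 0]
  [0, 0, 6]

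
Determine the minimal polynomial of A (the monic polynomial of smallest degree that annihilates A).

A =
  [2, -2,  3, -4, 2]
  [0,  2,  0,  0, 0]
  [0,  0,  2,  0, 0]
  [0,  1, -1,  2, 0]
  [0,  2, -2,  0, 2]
x^2 - 4*x + 4

The characteristic polynomial is χ_A(x) = (x - 2)^5, so the eigenvalues are known. The minimal polynomial is
  m_A(x) = Π_λ (x − λ)^{k_λ}
where k_λ is the size of the *largest* Jordan block for λ (equivalently, the smallest k with (A − λI)^k v = 0 for every generalised eigenvector v of λ).

  λ = 2: largest Jordan block has size 2, contributing (x − 2)^2

So m_A(x) = (x - 2)^2 = x^2 - 4*x + 4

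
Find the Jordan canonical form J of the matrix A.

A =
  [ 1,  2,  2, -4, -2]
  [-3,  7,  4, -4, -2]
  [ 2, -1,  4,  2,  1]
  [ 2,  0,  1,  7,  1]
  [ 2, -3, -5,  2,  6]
J_3(5) ⊕ J_2(5)

The characteristic polynomial is
  det(x·I − A) = x^5 - 25*x^4 + 250*x^3 - 1250*x^2 + 3125*x - 3125 = (x - 5)^5

Eigenvalues and multiplicities (the geometric multiplicity of λ is n − rank(A − λI), which equals the number of Jordan blocks for λ):
  λ = 5: algebraic multiplicity = 5, geometric multiplicity = 2

Determining the block sizes for each eigenvalue:
  λ = 5: with am = 5 and gm = 2, the partition is not yet determined (e.g. several partitions of 5 into 2 parts exist). Let N = A − (5)·I. Computing rank(N^1) = 3, rank(N^2) = 1, rank(N^3) = 0; the number of blocks of size ≥ j is rank(N^{j−1}) − rank(N^j), giving [2, 2, 1]. So we have 1 block(s) of size 3, 1 block(s) of size 2 → block sizes [3, 2]

Assembling the blocks gives a Jordan form
J =
  [5, 1, 0, 0, 0]
  [0, 5, 1, 0, 0]
  [0, 0, 5, 0, 0]
  [0, 0, 0, 5, 1]
  [0, 0, 0, 0, 5]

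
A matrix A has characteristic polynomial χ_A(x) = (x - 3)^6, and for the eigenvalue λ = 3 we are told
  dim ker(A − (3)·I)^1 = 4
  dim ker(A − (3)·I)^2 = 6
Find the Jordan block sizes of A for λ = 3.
Block sizes for λ = 3: [2, 2, 1, 1]

From the dimensions of kernels of powers, the number of Jordan blocks of size at least j is d_j − d_{j−1} where d_j = dim ker(N^j) (with d_0 = 0). Computing the differences gives [4, 2].
The number of blocks of size exactly k is (#blocks of size ≥ k) − (#blocks of size ≥ k + 1), so the partition is: 2 block(s) of size 1, 2 block(s) of size 2.
In nonincreasing order the block sizes are [2, 2, 1, 1].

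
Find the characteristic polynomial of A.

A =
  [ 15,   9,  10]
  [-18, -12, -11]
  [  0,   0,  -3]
x^3 - 27*x - 54

Expanding det(x·I − A) (e.g. by cofactor expansion or by noting that A is similar to its Jordan form J, which has the same characteristic polynomial as A) gives
  χ_A(x) = x^3 - 27*x - 54
which factors as (x - 6)*(x + 3)^2. The eigenvalues (with algebraic multiplicities) are λ = -3 with multiplicity 2, λ = 6 with multiplicity 1.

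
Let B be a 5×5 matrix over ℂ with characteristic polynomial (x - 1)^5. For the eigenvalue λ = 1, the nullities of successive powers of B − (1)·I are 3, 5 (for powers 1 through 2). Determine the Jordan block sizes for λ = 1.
Block sizes for λ = 1: [2, 2, 1]

From the dimensions of kernels of powers, the number of Jordan blocks of size at least j is d_j − d_{j−1} where d_j = dim ker(N^j) (with d_0 = 0). Computing the differences gives [3, 2].
The number of blocks of size exactly k is (#blocks of size ≥ k) − (#blocks of size ≥ k + 1), so the partition is: 1 block(s) of size 1, 2 block(s) of size 2.
In nonincreasing order the block sizes are [2, 2, 1].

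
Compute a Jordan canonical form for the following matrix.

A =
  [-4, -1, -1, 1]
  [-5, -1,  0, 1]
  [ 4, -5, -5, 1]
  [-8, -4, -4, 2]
J_3(-2) ⊕ J_1(-2)

The characteristic polynomial is
  det(x·I − A) = x^4 + 8*x^3 + 24*x^2 + 32*x + 16 = (x + 2)^4

Eigenvalues and multiplicities (the geometric multiplicity of λ is n − rank(A − λI), which equals the number of Jordan blocks for λ):
  λ = -2: algebraic multiplicity = 4, geometric multiplicity = 2

Determining the block sizes for each eigenvalue:
  λ = -2: with am = 4 and gm = 2, the partition is not yet determined (e.g. several partitions of 4 into 2 parts exist). Let N = A − (-2)·I. Computing rank(N^1) = 2, rank(N^2) = 1, rank(N^3) = 0; the number of blocks of size ≥ j is rank(N^{j−1}) − rank(N^j), giving [2, 1, 1]. So we have 1 block(s) of size 3, 1 block(s) of size 1 → block sizes [3, 1]

Assembling the blocks gives a Jordan form
J =
  [-2,  1,  0,  0]
  [ 0, -2,  1,  0]
  [ 0,  0, -2,  0]
  [ 0,  0,  0, -2]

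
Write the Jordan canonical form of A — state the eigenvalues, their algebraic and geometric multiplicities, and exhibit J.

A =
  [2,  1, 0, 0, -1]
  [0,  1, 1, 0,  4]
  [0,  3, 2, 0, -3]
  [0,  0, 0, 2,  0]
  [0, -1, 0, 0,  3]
J_3(2) ⊕ J_1(2) ⊕ J_1(2)

The characteristic polynomial is
  det(x·I − A) = x^5 - 10*x^4 + 40*x^3 - 80*x^2 + 80*x - 32 = (x - 2)^5

Eigenvalues and multiplicities (the geometric multiplicity of λ is n − rank(A − λI), which equals the number of Jordan blocks for λ):
  λ = 2: algebraic multiplicity = 5, geometric multiplicity = 3

Determining the block sizes for each eigenvalue:
  λ = 2: with am = 5 and gm = 3, the partition is not yet determined (e.g. several partitions of 5 into 3 parts exist). Let N = A − (2)·I. Computing rank(N^1) = 2, rank(N^2) = 1, rank(N^3) = 0; the number of blocks of size ≥ j is rank(N^{j−1}) − rank(N^j), giving [3, 1, 1]. So we have 1 block(s) of size 3, 2 block(s) of size 1 → block sizes [3, 1, 1]

Assembling the blocks gives a Jordan form
J =
  [2, 1, 0, 0, 0]
  [0, 2, 1, 0, 0]
  [0, 0, 2, 0, 0]
  [0, 0, 0, 2, 0]
  [0, 0, 0, 0, 2]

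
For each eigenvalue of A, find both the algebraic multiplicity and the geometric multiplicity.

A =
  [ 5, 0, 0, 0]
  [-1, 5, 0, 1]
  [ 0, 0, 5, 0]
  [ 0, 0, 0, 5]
λ = 5: alg = 4, geom = 3

Step 1 — factor the characteristic polynomial to read off the algebraic multiplicities:
  χ_A(x) = (x - 5)^4

Step 2 — compute geometric multiplicities via the rank-nullity identity g(λ) = n − rank(A − λI):
  rank(A − (5)·I) = 1, so dim ker(A − (5)·I) = n − 1 = 3

Summary:
  λ = 5: algebraic multiplicity = 4, geometric multiplicity = 3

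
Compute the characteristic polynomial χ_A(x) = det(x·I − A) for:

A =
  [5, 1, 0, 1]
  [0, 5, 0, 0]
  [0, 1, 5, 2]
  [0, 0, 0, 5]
x^4 - 20*x^3 + 150*x^2 - 500*x + 625

Expanding det(x·I − A) (e.g. by cofactor expansion or by noting that A is similar to its Jordan form J, which has the same characteristic polynomial as A) gives
  χ_A(x) = x^4 - 20*x^3 + 150*x^2 - 500*x + 625
which factors as (x - 5)^4. The eigenvalues (with algebraic multiplicities) are λ = 5 with multiplicity 4.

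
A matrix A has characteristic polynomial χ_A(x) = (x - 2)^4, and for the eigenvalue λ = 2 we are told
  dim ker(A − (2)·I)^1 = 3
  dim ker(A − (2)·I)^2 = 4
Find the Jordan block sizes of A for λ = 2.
Block sizes for λ = 2: [2, 1, 1]

From the dimensions of kernels of powers, the number of Jordan blocks of size at least j is d_j − d_{j−1} where d_j = dim ker(N^j) (with d_0 = 0). Computing the differences gives [3, 1].
The number of blocks of size exactly k is (#blocks of size ≥ k) − (#blocks of size ≥ k + 1), so the partition is: 2 block(s) of size 1, 1 block(s) of size 2.
In nonincreasing order the block sizes are [2, 1, 1].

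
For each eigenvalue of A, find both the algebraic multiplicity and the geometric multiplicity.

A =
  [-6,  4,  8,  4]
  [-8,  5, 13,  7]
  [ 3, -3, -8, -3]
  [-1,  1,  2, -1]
λ = -3: alg = 2, geom = 1; λ = -2: alg = 2, geom = 2

Step 1 — factor the characteristic polynomial to read off the algebraic multiplicities:
  χ_A(x) = (x + 2)^2*(x + 3)^2

Step 2 — compute geometric multiplicities via the rank-nullity identity g(λ) = n − rank(A − λI):
  rank(A − (-3)·I) = 3, so dim ker(A − (-3)·I) = n − 3 = 1
  rank(A − (-2)·I) = 2, so dim ker(A − (-2)·I) = n − 2 = 2

Summary:
  λ = -3: algebraic multiplicity = 2, geometric multiplicity = 1
  λ = -2: algebraic multiplicity = 2, geometric multiplicity = 2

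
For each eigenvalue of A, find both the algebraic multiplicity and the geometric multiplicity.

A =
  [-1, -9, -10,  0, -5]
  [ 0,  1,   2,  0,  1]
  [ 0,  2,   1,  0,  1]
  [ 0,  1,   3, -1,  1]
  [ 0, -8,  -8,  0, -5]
λ = -1: alg = 5, geom = 2

Step 1 — factor the characteristic polynomial to read off the algebraic multiplicities:
  χ_A(x) = (x + 1)^5

Step 2 — compute geometric multiplicities via the rank-nullity identity g(λ) = n − rank(A − λI):
  rank(A − (-1)·I) = 3, so dim ker(A − (-1)·I) = n − 3 = 2

Summary:
  λ = -1: algebraic multiplicity = 5, geometric multiplicity = 2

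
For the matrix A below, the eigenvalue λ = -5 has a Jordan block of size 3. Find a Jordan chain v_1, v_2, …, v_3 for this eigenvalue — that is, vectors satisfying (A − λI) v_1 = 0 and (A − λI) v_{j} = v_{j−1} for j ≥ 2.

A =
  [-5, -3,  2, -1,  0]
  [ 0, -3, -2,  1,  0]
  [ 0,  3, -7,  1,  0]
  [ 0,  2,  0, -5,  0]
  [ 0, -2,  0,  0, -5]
A Jordan chain for λ = -5 of length 3:
v_1 = (-2, 0, 2, 4, -4)ᵀ
v_2 = (-3, 2, 3, 2, -2)ᵀ
v_3 = (0, 1, 0, 0, 0)ᵀ

Let N = A − (-5)·I. We want v_3 with N^3 v_3 = 0 but N^2 v_3 ≠ 0; then v_{j-1} := N · v_j for j = 3, …, 2.

Pick v_3 = (0, 1, 0, 0, 0)ᵀ.
Then v_2 = N · v_3 = (-3, 2, 3, 2, -2)ᵀ.
Then v_1 = N · v_2 = (-2, 0, 2, 4, -4)ᵀ.

Sanity check: (A − (-5)·I) v_1 = (0, 0, 0, 0, 0)ᵀ = 0. ✓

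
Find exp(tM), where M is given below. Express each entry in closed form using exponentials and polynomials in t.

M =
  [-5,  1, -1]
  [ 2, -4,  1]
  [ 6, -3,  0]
e^{tM} =
  [-2*t*exp(-3*t) + exp(-3*t), t*exp(-3*t), -t*exp(-3*t)]
  [2*t*exp(-3*t), -t*exp(-3*t) + exp(-3*t), t*exp(-3*t)]
  [6*t*exp(-3*t), -3*t*exp(-3*t), 3*t*exp(-3*t) + exp(-3*t)]

Strategy: write M = P · J · P⁻¹ where J is a Jordan canonical form, so e^{tM} = P · e^{tJ} · P⁻¹, and e^{tJ} can be computed block-by-block.

M has Jordan form
J =
  [-3,  1,  0]
  [ 0, -3,  0]
  [ 0,  0, -3]
(up to reordering of blocks).

Per-block formulas:
  For a 2×2 Jordan block J_2(-3): exp(t · J_2(-3)) = e^(-3t)·(I + t·N), where N is the 2×2 nilpotent shift.
  For a 1×1 block at λ = -3: exp(t · [-3]) = [e^(-3t)].

After assembling e^{tJ} and conjugating by P, we get:

e^{tM} =
  [-2*t*exp(-3*t) + exp(-3*t), t*exp(-3*t), -t*exp(-3*t)]
  [2*t*exp(-3*t), -t*exp(-3*t) + exp(-3*t), t*exp(-3*t)]
  [6*t*exp(-3*t), -3*t*exp(-3*t), 3*t*exp(-3*t) + exp(-3*t)]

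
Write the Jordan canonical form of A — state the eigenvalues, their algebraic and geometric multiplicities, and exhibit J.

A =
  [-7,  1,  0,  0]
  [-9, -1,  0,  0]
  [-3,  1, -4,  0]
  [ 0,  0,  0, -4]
J_2(-4) ⊕ J_1(-4) ⊕ J_1(-4)

The characteristic polynomial is
  det(x·I − A) = x^4 + 16*x^3 + 96*x^2 + 256*x + 256 = (x + 4)^4

Eigenvalues and multiplicities (the geometric multiplicity of λ is n − rank(A − λI), which equals the number of Jordan blocks for λ):
  λ = -4: algebraic multiplicity = 4, geometric multiplicity = 3

Determining the block sizes for each eigenvalue:
  λ = -4: 3 blocks summing to 4 forces exactly one block of size 2 and the rest size 1 → block sizes [2, 1, 1]

Assembling the blocks gives a Jordan form
J =
  [-4,  1,  0,  0]
  [ 0, -4,  0,  0]
  [ 0,  0, -4,  0]
  [ 0,  0,  0, -4]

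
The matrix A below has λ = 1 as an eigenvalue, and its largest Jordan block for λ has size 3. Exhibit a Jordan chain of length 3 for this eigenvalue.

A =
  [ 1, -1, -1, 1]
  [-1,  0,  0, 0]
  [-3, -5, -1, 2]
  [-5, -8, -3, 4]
A Jordan chain for λ = 1 of length 3:
v_1 = (-1, 1, 1, 2)ᵀ
v_2 = (0, -1, -3, -5)ᵀ
v_3 = (1, 0, 0, 0)ᵀ

Let N = A − (1)·I. We want v_3 with N^3 v_3 = 0 but N^2 v_3 ≠ 0; then v_{j-1} := N · v_j for j = 3, …, 2.

Pick v_3 = (1, 0, 0, 0)ᵀ.
Then v_2 = N · v_3 = (0, -1, -3, -5)ᵀ.
Then v_1 = N · v_2 = (-1, 1, 1, 2)ᵀ.

Sanity check: (A − (1)·I) v_1 = (0, 0, 0, 0)ᵀ = 0. ✓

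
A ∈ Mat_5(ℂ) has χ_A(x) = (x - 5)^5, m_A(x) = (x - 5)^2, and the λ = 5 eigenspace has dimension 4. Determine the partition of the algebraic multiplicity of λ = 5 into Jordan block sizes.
Block sizes for λ = 5: [2, 1, 1, 1]

Step 1 — from the characteristic polynomial, algebraic multiplicity of λ = 5 is 5. From dim ker(A − (5)·I) = 4, there are exactly 4 Jordan blocks for λ = 5.
Step 2 — from the minimal polynomial, the factor (x − 5)^2 tells us the largest block for λ = 5 has size 2.
Step 3 — with total size 5, 4 blocks, and largest block 2, the block sizes (in nonincreasing order) are [2, 1, 1, 1].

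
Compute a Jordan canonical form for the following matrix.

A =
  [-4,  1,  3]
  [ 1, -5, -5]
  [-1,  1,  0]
J_3(-3)

The characteristic polynomial is
  det(x·I − A) = x^3 + 9*x^2 + 27*x + 27 = (x + 3)^3

Eigenvalues and multiplicities (the geometric multiplicity of λ is n − rank(A − λI), which equals the number of Jordan blocks for λ):
  λ = -3: algebraic multiplicity = 3, geometric multiplicity = 1

Determining the block sizes for each eigenvalue:
  λ = -3: one block (gm = 1), so the single block has size am = 3 → block sizes [3]

Assembling the blocks gives a Jordan form
J =
  [-3,  1,  0]
  [ 0, -3,  1]
  [ 0,  0, -3]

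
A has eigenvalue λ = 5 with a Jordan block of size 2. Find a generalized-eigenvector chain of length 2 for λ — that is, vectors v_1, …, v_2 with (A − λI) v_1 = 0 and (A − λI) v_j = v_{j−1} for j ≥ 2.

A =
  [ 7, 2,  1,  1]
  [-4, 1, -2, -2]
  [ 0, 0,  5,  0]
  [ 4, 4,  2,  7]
A Jordan chain for λ = 5 of length 2:
v_1 = (2, -4, 0, 4)ᵀ
v_2 = (1, 0, 0, 0)ᵀ

Let N = A − (5)·I. We want v_2 with N^2 v_2 = 0 but N^1 v_2 ≠ 0; then v_{j-1} := N · v_j for j = 2, …, 2.

Pick v_2 = (1, 0, 0, 0)ᵀ.
Then v_1 = N · v_2 = (2, -4, 0, 4)ᵀ.

Sanity check: (A − (5)·I) v_1 = (0, 0, 0, 0)ᵀ = 0. ✓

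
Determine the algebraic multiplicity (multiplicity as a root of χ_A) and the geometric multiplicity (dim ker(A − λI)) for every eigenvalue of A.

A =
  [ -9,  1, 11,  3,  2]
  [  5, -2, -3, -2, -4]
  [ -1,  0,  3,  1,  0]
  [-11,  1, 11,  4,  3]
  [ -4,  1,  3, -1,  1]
λ = -3: alg = 2, geom = 1; λ = 1: alg = 3, geom = 1

Step 1 — factor the characteristic polynomial to read off the algebraic multiplicities:
  χ_A(x) = (x - 1)^3*(x + 3)^2

Step 2 — compute geometric multiplicities via the rank-nullity identity g(λ) = n − rank(A − λI):
  rank(A − (-3)·I) = 4, so dim ker(A − (-3)·I) = n − 4 = 1
  rank(A − (1)·I) = 4, so dim ker(A − (1)·I) = n − 4 = 1

Summary:
  λ = -3: algebraic multiplicity = 2, geometric multiplicity = 1
  λ = 1: algebraic multiplicity = 3, geometric multiplicity = 1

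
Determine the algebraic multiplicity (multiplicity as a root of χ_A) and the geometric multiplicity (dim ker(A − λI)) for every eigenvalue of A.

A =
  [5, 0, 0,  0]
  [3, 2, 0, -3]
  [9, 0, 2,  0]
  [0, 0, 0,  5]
λ = 2: alg = 2, geom = 2; λ = 5: alg = 2, geom = 2

Step 1 — factor the characteristic polynomial to read off the algebraic multiplicities:
  χ_A(x) = (x - 5)^2*(x - 2)^2

Step 2 — compute geometric multiplicities via the rank-nullity identity g(λ) = n − rank(A − λI):
  rank(A − (2)·I) = 2, so dim ker(A − (2)·I) = n − 2 = 2
  rank(A − (5)·I) = 2, so dim ker(A − (5)·I) = n − 2 = 2

Summary:
  λ = 2: algebraic multiplicity = 2, geometric multiplicity = 2
  λ = 5: algebraic multiplicity = 2, geometric multiplicity = 2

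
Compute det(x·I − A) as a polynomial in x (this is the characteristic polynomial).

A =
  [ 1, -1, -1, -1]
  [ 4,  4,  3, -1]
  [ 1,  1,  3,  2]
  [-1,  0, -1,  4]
x^4 - 12*x^3 + 54*x^2 - 108*x + 81

Expanding det(x·I − A) (e.g. by cofactor expansion or by noting that A is similar to its Jordan form J, which has the same characteristic polynomial as A) gives
  χ_A(x) = x^4 - 12*x^3 + 54*x^2 - 108*x + 81
which factors as (x - 3)^4. The eigenvalues (with algebraic multiplicities) are λ = 3 with multiplicity 4.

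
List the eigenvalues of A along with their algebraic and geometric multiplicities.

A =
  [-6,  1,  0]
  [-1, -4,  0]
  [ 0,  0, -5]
λ = -5: alg = 3, geom = 2

Step 1 — factor the characteristic polynomial to read off the algebraic multiplicities:
  χ_A(x) = (x + 5)^3

Step 2 — compute geometric multiplicities via the rank-nullity identity g(λ) = n − rank(A − λI):
  rank(A − (-5)·I) = 1, so dim ker(A − (-5)·I) = n − 1 = 2

Summary:
  λ = -5: algebraic multiplicity = 3, geometric multiplicity = 2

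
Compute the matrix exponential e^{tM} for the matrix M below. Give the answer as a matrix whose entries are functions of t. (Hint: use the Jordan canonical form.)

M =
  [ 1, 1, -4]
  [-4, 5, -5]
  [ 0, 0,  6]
e^{tM} =
  [-2*t*exp(3*t) + exp(3*t), t*exp(3*t), -t*exp(3*t) - exp(6*t) + exp(3*t)]
  [-4*t*exp(3*t), 2*t*exp(3*t) + exp(3*t), -2*t*exp(3*t) - exp(6*t) + exp(3*t)]
  [0, 0, exp(6*t)]

Strategy: write M = P · J · P⁻¹ where J is a Jordan canonical form, so e^{tM} = P · e^{tJ} · P⁻¹, and e^{tJ} can be computed block-by-block.

M has Jordan form
J =
  [3, 1, 0]
  [0, 3, 0]
  [0, 0, 6]
(up to reordering of blocks).

Per-block formulas:
  For a 1×1 block at λ = 6: exp(t · [6]) = [e^(6t)].
  For a 2×2 Jordan block J_2(3): exp(t · J_2(3)) = e^(3t)·(I + t·N), where N is the 2×2 nilpotent shift.

After assembling e^{tJ} and conjugating by P, we get:

e^{tM} =
  [-2*t*exp(3*t) + exp(3*t), t*exp(3*t), -t*exp(3*t) - exp(6*t) + exp(3*t)]
  [-4*t*exp(3*t), 2*t*exp(3*t) + exp(3*t), -2*t*exp(3*t) - exp(6*t) + exp(3*t)]
  [0, 0, exp(6*t)]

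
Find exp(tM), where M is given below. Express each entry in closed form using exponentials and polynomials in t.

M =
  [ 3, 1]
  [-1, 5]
e^{tM} =
  [-t*exp(4*t) + exp(4*t), t*exp(4*t)]
  [-t*exp(4*t), t*exp(4*t) + exp(4*t)]

Strategy: write M = P · J · P⁻¹ where J is a Jordan canonical form, so e^{tM} = P · e^{tJ} · P⁻¹, and e^{tJ} can be computed block-by-block.

M has Jordan form
J =
  [4, 1]
  [0, 4]
(up to reordering of blocks).

Per-block formulas:
  For a 2×2 Jordan block J_2(4): exp(t · J_2(4)) = e^(4t)·(I + t·N), where N is the 2×2 nilpotent shift.

After assembling e^{tJ} and conjugating by P, we get:

e^{tM} =
  [-t*exp(4*t) + exp(4*t), t*exp(4*t)]
  [-t*exp(4*t), t*exp(4*t) + exp(4*t)]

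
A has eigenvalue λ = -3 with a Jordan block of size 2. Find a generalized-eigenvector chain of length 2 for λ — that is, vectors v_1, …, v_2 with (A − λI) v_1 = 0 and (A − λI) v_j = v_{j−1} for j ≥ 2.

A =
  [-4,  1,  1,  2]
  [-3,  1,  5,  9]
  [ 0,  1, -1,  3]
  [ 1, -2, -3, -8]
A Jordan chain for λ = -3 of length 2:
v_1 = (-1, -3, 0, 1)ᵀ
v_2 = (1, 0, 0, 0)ᵀ

Let N = A − (-3)·I. We want v_2 with N^2 v_2 = 0 but N^1 v_2 ≠ 0; then v_{j-1} := N · v_j for j = 2, …, 2.

Pick v_2 = (1, 0, 0, 0)ᵀ.
Then v_1 = N · v_2 = (-1, -3, 0, 1)ᵀ.

Sanity check: (A − (-3)·I) v_1 = (0, 0, 0, 0)ᵀ = 0. ✓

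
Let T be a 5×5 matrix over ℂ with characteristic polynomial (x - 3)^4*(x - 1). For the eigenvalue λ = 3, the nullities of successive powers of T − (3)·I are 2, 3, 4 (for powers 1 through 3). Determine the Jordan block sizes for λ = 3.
Block sizes for λ = 3: [3, 1]

From the dimensions of kernels of powers, the number of Jordan blocks of size at least j is d_j − d_{j−1} where d_j = dim ker(N^j) (with d_0 = 0). Computing the differences gives [2, 1, 1].
The number of blocks of size exactly k is (#blocks of size ≥ k) − (#blocks of size ≥ k + 1), so the partition is: 1 block(s) of size 1, 1 block(s) of size 3.
In nonincreasing order the block sizes are [3, 1].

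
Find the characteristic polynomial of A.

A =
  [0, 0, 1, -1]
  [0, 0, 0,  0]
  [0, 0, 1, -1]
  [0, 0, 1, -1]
x^4

Expanding det(x·I − A) (e.g. by cofactor expansion or by noting that A is similar to its Jordan form J, which has the same characteristic polynomial as A) gives
  χ_A(x) = x^4
which factors as x^4. The eigenvalues (with algebraic multiplicities) are λ = 0 with multiplicity 4.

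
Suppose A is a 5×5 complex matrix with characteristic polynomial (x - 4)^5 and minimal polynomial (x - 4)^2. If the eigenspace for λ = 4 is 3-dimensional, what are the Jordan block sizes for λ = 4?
Block sizes for λ = 4: [2, 2, 1]

Step 1 — from the characteristic polynomial, algebraic multiplicity of λ = 4 is 5. From dim ker(A − (4)·I) = 3, there are exactly 3 Jordan blocks for λ = 4.
Step 2 — from the minimal polynomial, the factor (x − 4)^2 tells us the largest block for λ = 4 has size 2.
Step 3 — with total size 5, 3 blocks, and largest block 2, the block sizes (in nonincreasing order) are [2, 2, 1].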